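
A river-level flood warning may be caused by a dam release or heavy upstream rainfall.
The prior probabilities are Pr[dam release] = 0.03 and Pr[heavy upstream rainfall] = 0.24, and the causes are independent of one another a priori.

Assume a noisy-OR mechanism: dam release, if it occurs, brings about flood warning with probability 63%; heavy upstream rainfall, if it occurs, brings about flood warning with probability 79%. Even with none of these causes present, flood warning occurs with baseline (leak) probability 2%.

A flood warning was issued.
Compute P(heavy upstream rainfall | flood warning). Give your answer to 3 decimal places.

P(heavy upstream rainfall | flood warning) ≈ 0.867

Under noisy-OR, P(flood warning | causes) = 1 − (1−0.02)·∏(1−qᵢ) over the active causes.
Weight on heavy upstream rainfall=true, given the evidence: 0.184890 + 0.006652 = 0.191542
The normalizing constant is 0.02*0.97*0.76 + 0.7942*0.97*0.24 + 0.6374*0.03*0.76 + 0.923854*0.03*0.24 = 0.220819
Posterior = 0.191542 / 0.220819 ≈ 0.867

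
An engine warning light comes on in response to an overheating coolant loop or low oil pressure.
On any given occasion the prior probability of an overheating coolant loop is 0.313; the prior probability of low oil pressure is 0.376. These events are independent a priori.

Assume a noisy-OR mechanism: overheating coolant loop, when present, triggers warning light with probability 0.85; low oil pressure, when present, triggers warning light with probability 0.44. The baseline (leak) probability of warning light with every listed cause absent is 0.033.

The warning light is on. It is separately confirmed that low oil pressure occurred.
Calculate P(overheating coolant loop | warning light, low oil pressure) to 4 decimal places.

Under noisy-OR, P(warning light | causes) = 1 − (1−0.033)·∏(1−qᵢ) over the active causes.
P(warning light | low oil pressure) = 0.45848*0.687 + 0.918772*0.313 = 0.314976 + 0.287576 = 0.602552
Of this, 0.287576 comes from 0.918772*0.313 (the overheating coolant loop=true cases).
Hence the posterior is 0.287576/0.602552 ≈ 0.4773.

P(overheating coolant loop | warning light, low oil pressure) ≈ 0.4773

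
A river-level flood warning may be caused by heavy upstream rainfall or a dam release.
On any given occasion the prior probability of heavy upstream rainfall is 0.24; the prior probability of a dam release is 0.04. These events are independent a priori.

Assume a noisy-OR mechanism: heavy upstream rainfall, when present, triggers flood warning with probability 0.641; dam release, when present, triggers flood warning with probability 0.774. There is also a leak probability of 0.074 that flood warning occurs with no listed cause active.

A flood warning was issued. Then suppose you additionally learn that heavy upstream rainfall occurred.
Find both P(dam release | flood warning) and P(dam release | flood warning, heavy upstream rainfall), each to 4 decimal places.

P(dam release | flood warning) ≈ 0.1367; P(dam release | flood warning, heavy upstream rainfall) ≈ 0.0546

Under noisy-OR, P(flood warning | causes) = 1 − (1−0.074)·∏(1−qᵢ) over the active causes.
Numerator (weight on configurations with dam release): 0.024038 + 0.008879 = 0.032917
Normalizer over all consistent configurations: 0.074*0.76*0.96 + 0.790724*0.76*0.04 + 0.667566*0.24*0.96 + 0.92487*0.24*0.04 = 0.240714
Posterior = 0.032917 / 0.240714 ≈ 0.1367

Now condition on the additional information:
P(flood warning | heavy upstream rainfall) = 0.667566*0.96 + 0.92487*0.04 = 0.640863 + 0.036995 = 0.677858
Restricting to configurations with dam release present: 0.92487*0.04 = 0.036995.
P(dam release | flood warning, heavy upstream rainfall) = 0.036995 / 0.677858 ≈ 0.0546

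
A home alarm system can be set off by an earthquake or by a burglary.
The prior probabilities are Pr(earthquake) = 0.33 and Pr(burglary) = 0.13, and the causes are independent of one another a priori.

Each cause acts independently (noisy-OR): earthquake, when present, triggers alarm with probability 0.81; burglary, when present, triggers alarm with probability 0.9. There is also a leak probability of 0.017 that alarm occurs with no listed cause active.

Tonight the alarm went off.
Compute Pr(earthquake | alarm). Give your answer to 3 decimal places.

Under noisy-OR, P(alarm | causes) = 1 − (1−0.017)·∏(1−qᵢ) over the active causes.
P(alarm) = 0.017·0.67·0.87 + 0.9017·0.67·0.13 + 0.81323·0.33·0.87 + 0.981323·0.33·0.13 = 0.009909 + 0.078538 + 0.233478 + 0.042099 = 0.364024
Restricting to configurations with earthquake present: 0.233478 + 0.042099 = 0.275577.
Hence the posterior is 0.275577/0.364024 ≈ 0.757.

Pr(earthquake | alarm) ≈ 0.757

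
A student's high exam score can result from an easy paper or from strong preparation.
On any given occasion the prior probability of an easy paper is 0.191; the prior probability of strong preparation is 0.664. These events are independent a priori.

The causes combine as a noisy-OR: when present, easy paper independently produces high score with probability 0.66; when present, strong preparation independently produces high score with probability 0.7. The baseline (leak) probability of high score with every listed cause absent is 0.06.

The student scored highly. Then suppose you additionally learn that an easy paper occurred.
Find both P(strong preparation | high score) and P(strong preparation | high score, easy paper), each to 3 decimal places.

P(strong preparation | high score) ≈ 0.893; P(strong preparation | high score, easy paper) ≈ 0.724

Under noisy-OR, P(high score | causes) = 1 − (1−0.06)·∏(1−qᵢ) over the active causes.
Sum P(high score|·) weighted by the priors over the 4 (easy paper, strong preparation) configurations:
  P(high score) = 0.06*0.809*0.336 + 0.718*0.809*0.664 + 0.6804*0.191*0.336 + 0.90412*0.191*0.664
        = 0.016309 + 0.385692 + 0.043665 + 0.114664 = 0.560330
The terms with strong preparation present sum to 0.500356, so
  P(strong preparation | high score) = 0.500356 / 0.560330 ≈ 0.893

Now also conditioning on easy paper=true:
P(high score | easy paper) = 0.6804*0.336 + 0.90412*0.664 = 0.228614 + 0.600336 = 0.828950
Restricting to configurations with strong preparation present: 0.90412*0.664 = 0.600336.
P(strong preparation | high score, easy paper) = 0.600336 / 0.828950 ≈ 0.724
Conditioning on easy paper lowers the posterior on strong preparation: the classic explaining-away effect in a common-effect structure.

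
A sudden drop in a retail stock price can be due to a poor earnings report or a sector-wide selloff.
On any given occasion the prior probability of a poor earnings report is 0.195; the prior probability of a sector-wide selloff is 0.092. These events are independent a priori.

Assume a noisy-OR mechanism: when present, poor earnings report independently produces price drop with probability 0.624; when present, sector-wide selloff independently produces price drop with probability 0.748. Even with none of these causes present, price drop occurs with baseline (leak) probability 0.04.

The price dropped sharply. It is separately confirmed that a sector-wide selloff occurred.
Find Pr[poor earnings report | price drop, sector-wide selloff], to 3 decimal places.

Under noisy-OR, P(price drop | causes) = 1 − (1−0.04)·∏(1−qᵢ) over the active causes.
Enumerate both values of poor earnings report and weight by the priors:
  P(price drop | sector-wide selloff) = 0.75808×0.805 + 0.909038×0.195
        = 0.610254 + 0.177262 = 0.787516
The terms with poor earnings report present sum to 0.177262, so
  P(poor earnings report | price drop, sector-wide selloff) = 0.177262 / 0.787516 ≈ 0.225

Pr[poor earnings report | price drop, sector-wide selloff] ≈ 0.225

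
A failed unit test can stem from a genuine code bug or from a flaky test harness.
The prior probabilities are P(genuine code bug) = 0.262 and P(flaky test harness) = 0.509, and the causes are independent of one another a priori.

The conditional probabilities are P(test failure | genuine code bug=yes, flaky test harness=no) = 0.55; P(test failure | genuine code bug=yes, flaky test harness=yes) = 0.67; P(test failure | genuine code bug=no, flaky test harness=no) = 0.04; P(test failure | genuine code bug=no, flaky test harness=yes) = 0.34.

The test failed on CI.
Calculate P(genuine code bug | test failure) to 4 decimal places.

P(genuine code bug | test failure) ≈ 0.5296

Sum P(test failure|·) weighted by the priors over the 4 (genuine code bug, flaky test harness) configurations:
  P(test failure) = 0.04*0.738*0.491 + 0.34*0.738*0.509 + 0.55*0.262*0.491 + 0.67*0.262*0.509
        = 0.014494 + 0.127718 + 0.070753 + 0.089350 = 0.302315
Configurations with genuine code bug contribute 0.160103, so
  P(genuine code bug | test failure) = 0.160103 / 0.302315 ≈ 0.5296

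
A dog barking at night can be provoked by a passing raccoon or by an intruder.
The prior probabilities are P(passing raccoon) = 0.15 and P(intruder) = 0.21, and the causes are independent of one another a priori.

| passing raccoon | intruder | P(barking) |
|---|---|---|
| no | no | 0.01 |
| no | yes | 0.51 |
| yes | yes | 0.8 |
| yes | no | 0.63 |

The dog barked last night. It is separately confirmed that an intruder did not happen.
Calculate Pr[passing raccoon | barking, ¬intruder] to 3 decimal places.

Pr[passing raccoon | barking, ¬intruder] ≈ 0.917

By total probability over both values of passing raccoon:
  P(barking | ¬intruder) = 0.01×0.85 + 0.63×0.15
        = 0.008500 + 0.094500 = 0.103000
The terms with passing raccoon present sum to 0.094500, so
  P(passing raccoon | barking, ¬intruder) = 0.094500 / 0.103000 ≈ 0.917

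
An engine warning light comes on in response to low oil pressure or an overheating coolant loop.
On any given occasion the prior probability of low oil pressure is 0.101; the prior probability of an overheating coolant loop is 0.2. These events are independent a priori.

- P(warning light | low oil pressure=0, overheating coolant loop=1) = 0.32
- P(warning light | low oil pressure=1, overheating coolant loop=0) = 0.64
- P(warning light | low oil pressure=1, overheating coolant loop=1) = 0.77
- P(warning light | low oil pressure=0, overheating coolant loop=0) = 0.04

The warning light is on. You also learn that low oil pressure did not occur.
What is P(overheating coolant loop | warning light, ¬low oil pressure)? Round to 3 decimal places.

Numerator (weight on configurations with overheating coolant loop): 0.32·0.2 = 0.064000
Denominator P(warning light | ¬low oil pressure): 0.04·0.8 + 0.32·0.2 = 0.096000
Posterior = 0.064000 / 0.096000 ≈ 0.667

P(overheating coolant loop | warning light, ¬low oil pressure) ≈ 0.667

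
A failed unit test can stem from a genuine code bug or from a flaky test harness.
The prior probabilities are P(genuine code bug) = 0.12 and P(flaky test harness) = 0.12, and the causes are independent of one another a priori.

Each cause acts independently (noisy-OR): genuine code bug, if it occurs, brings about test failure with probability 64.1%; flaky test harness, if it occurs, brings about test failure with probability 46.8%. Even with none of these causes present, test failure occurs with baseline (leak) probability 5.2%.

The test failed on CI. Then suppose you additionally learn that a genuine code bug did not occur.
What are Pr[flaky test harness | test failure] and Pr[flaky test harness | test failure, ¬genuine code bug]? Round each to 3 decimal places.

Pr[flaky test harness | test failure] ≈ 0.368; Pr[flaky test harness | test failure, ¬genuine code bug] ≈ 0.565

Under noisy-OR, P(test failure | causes) = 1 − (1−0.052)·∏(1−qᵢ) over the active causes.
P(test failure) = 0.052×0.88×0.88 + 0.495664×0.88×0.12 + 0.659668×0.12×0.88 + 0.818943×0.12×0.12 = 0.040269 + 0.052342 + 0.069661 + 0.011793 = 0.174065
Of this, 0.064135 comes from 0.052342 + 0.011793 (the flaky test harness=true cases).
P(flaky test harness | test failure) = 0.064135 / 0.174065 ≈ 0.368

Now also conditioning on genuine code bug≠true:
P(test failure | ¬genuine code bug) = 0.052×0.88 + 0.495664×0.12 = 0.045760 + 0.059480 = 0.105240
The flaky test harness-present share is 0.495664×0.12 = 0.059480.
So P(flaky test harness | test failure, ¬genuine code bug) = 0.059480/0.105240 ≈ 0.565.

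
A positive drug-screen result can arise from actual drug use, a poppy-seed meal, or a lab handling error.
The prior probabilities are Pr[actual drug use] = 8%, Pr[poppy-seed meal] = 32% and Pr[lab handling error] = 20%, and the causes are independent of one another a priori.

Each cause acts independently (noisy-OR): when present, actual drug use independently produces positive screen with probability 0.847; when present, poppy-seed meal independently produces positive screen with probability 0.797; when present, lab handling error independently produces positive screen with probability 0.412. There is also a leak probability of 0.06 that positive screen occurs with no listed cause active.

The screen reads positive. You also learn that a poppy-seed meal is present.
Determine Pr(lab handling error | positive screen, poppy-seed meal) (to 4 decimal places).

Under noisy-OR, P(positive screen | causes) = 1 − (1−0.06)·∏(1−qᵢ) over the active causes.
P(positive screen | poppy-seed meal) = 0.80918·0.92·0.8 + 0.887798·0.92·0.2 + 0.970805·0.08·0.8 + 0.982833·0.08·0.2 = 0.595556 + 0.163355 + 0.062132 + 0.015725 = 0.836768
Of this, 0.179080 comes from 0.163355 + 0.015725 (the lab handling error=true cases).
So P(lab handling error | positive screen, poppy-seed meal) = 0.179080/0.836768 ≈ 0.2140.

Pr(lab handling error | positive screen, poppy-seed meal) ≈ 0.2140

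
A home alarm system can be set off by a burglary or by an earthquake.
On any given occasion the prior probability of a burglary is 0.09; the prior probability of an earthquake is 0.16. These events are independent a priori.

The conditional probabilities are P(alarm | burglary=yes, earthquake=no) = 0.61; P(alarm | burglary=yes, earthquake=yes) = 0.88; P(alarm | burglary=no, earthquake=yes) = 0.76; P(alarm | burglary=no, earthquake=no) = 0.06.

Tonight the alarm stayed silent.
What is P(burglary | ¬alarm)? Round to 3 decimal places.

P(burglary | ¬alarm) ≈ 0.040

P(¬alarm) = 0.94*0.91*0.84 + 0.24*0.91*0.16 + 0.39*0.09*0.84 + 0.12*0.09*0.16 = 0.718536 + 0.034944 + 0.029484 + 0.001728 = 0.784692
The burglary-present share is 0.029484 + 0.001728 = 0.031212.
Hence the posterior is 0.031212/0.784692 ≈ 0.040.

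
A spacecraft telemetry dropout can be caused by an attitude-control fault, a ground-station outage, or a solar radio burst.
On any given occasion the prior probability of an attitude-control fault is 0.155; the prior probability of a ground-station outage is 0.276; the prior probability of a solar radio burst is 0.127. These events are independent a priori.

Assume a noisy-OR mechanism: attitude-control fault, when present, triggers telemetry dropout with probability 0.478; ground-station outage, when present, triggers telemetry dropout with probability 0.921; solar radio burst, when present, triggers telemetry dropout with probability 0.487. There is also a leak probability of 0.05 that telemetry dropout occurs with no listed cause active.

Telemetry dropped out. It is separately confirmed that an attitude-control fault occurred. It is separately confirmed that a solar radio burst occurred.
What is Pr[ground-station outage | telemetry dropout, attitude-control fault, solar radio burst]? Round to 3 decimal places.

Pr[ground-station outage | telemetry dropout, attitude-control fault, solar radio burst] ≈ 0.334

Under noisy-OR, P(telemetry dropout | causes) = 1 − (1−0.05)·∏(1−qᵢ) over the active causes.
P(telemetry dropout | attitude-control fault, solar radio burst) = 0.745603×0.724 + 0.979903×0.276 = 0.539817 + 0.270453 = 0.810270
Restricting to configurations with ground-station outage present: 0.979903×0.276 = 0.270453.
P(ground-station outage | telemetry dropout, attitude-control fault, solar radio burst) = 0.270453 / 0.810270 ≈ 0.334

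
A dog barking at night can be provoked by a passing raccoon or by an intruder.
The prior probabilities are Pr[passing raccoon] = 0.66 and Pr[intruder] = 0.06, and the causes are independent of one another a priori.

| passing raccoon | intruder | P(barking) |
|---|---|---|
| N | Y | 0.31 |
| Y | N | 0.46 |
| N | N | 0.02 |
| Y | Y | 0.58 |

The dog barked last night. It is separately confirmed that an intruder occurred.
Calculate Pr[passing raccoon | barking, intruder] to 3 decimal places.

Numerator (weight on configurations with passing raccoon): 0.58·0.66 = 0.382800
Denominator P(barking | intruder): 0.31·0.34 + 0.58·0.66 = 0.488200
Posterior = 0.382800 / 0.488200 ≈ 0.784

Pr[passing raccoon | barking, intruder] ≈ 0.784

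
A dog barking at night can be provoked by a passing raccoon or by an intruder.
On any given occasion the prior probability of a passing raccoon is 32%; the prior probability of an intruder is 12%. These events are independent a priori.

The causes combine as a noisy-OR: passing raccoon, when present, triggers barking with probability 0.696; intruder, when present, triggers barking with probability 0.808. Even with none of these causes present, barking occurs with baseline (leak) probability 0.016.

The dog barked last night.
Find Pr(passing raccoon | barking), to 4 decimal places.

Pr(passing raccoon | barking) ≈ 0.7551

Under noisy-OR, P(barking | causes) = 1 − (1−0.016)·∏(1−qᵢ) over the active causes.
Sum P(barking|·) weighted by the priors over the 4 (passing raccoon, intruder) configurations:
  P(barking) = 0.016*0.68*0.88 + 0.811072*0.68*0.12 + 0.700864*0.32*0.88 + 0.942566*0.32*0.12
        = 0.009574 + 0.066183 + 0.197363 + 0.036195 = 0.309315
The terms with passing raccoon present sum to 0.233558, so
  P(passing raccoon | barking) = 0.233558 / 0.309315 ≈ 0.7551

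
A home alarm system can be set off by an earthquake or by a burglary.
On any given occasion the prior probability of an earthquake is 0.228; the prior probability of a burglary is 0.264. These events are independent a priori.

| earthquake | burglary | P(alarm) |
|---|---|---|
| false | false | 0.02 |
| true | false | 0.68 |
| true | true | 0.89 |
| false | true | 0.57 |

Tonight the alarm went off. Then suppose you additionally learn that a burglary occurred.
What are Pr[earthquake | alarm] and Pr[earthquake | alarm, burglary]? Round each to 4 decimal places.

P(alarm) = 0.02·0.772·0.736 + 0.57·0.772·0.264 + 0.68·0.228·0.736 + 0.89·0.228·0.264 = 0.011364 + 0.116171 + 0.114109 + 0.053571 = 0.295215
The earthquake-present share is 0.114109 + 0.053571 = 0.167680.
Hence the posterior is 0.167680/0.295215 ≈ 0.5680.

With the extra evidence:
Numerator (weight on configurations with earthquake): 0.89·0.228 = 0.202920
Denominator P(alarm | burglary): 0.57·0.772 + 0.89·0.228 = 0.642960
P(earthquake | alarm, burglary) = 0.202920/0.642960 ≈ 0.3156
This is intercausal reasoning (explaining away): once burglary accounts for the alarm, earthquake becomes less likely.

Pr[earthquake | alarm] ≈ 0.5680; Pr[earthquake | alarm, burglary] ≈ 0.3156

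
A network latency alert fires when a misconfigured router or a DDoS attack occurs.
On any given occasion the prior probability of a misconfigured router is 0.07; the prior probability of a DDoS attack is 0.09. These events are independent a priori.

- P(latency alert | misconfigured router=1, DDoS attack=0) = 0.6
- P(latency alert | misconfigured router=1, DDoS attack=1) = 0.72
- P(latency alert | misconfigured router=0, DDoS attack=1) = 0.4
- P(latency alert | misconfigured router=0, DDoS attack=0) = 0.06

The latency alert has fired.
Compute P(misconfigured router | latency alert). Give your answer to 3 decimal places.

P(misconfigured router | latency alert) ≈ 0.337

P(latency alert) = 0.06×0.93×0.91 + 0.4×0.93×0.09 + 0.6×0.07×0.91 + 0.72×0.07×0.09 = 0.050778 + 0.033480 + 0.038220 + 0.004536 = 0.127014
Restricting to configurations with misconfigured router present: 0.038220 + 0.004536 = 0.042756.
So P(misconfigured router | latency alert) = 0.042756/0.127014 ≈ 0.337.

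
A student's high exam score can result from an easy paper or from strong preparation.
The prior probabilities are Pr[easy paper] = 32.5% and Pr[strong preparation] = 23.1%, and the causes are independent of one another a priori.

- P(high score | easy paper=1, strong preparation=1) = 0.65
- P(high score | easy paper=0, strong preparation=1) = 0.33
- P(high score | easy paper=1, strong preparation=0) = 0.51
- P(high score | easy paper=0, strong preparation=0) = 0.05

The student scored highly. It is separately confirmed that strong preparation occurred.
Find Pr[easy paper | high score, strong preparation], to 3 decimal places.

Pr[easy paper | high score, strong preparation] ≈ 0.487

For the numerator, keep only easy paper=true terms: 0.65·0.325 = 0.211250
Normalizer over all consistent configurations: 0.33·0.675 + 0.65·0.325 = 0.434000
Posterior = 0.211250 / 0.434000 ≈ 0.487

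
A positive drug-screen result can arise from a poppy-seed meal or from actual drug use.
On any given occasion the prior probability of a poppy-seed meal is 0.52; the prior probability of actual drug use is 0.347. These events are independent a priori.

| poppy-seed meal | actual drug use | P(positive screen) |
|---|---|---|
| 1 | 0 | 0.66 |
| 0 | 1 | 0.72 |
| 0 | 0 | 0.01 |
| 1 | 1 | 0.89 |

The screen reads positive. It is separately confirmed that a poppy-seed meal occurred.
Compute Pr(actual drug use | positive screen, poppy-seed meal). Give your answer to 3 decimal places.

Sum P(positive screen|·) weighted by the priors over both values of actual drug use:
  P(positive screen | poppy-seed meal) = 0.66*0.653 + 0.89*0.347
        = 0.430980 + 0.308830 = 0.739810
Configurations with actual drug use contribute 0.308830, so
  P(actual drug use | positive screen, poppy-seed meal) = 0.308830 / 0.739810 ≈ 0.417

Pr(actual drug use | positive screen, poppy-seed meal) ≈ 0.417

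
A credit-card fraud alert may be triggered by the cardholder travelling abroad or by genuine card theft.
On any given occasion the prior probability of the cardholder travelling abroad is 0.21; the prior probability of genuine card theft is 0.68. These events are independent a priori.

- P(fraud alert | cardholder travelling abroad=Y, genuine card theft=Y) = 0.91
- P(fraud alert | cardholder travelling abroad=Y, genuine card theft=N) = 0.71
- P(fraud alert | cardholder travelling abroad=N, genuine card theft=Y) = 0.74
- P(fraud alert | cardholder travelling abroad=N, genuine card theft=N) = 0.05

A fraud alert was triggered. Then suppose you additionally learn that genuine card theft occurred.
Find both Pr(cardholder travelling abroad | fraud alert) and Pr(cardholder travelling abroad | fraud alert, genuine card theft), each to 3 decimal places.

Sum P(fraud alert|·) weighted by the priors over the 4 (cardholder travelling abroad, genuine card theft) configurations:
  P(fraud alert) = 0.05*0.79*0.32 + 0.74*0.79*0.68 + 0.71*0.21*0.32 + 0.91*0.21*0.68
        = 0.012640 + 0.397528 + 0.047712 + 0.129948 = 0.587828
Configurations with cardholder travelling abroad contribute 0.177660, so
  P(cardholder travelling abroad | fraud alert) = 0.177660 / 0.587828 ≈ 0.302

With the extra evidence:
For the numerator, keep only cardholder travelling abroad=true terms: 0.91×0.21 = 0.191100
Normalizer over all consistent configurations: 0.74×0.79 + 0.91×0.21 = 0.775700
P(cardholder travelling abroad | fraud alert, genuine card theft) = 0.191100/0.775700 ≈ 0.246
Conditioning on genuine card theft lowers the posterior on cardholder travelling abroad: the classic explaining-away effect in a common-effect structure.

Pr(cardholder travelling abroad | fraud alert) ≈ 0.302; Pr(cardholder travelling abroad | fraud alert, genuine card theft) ≈ 0.246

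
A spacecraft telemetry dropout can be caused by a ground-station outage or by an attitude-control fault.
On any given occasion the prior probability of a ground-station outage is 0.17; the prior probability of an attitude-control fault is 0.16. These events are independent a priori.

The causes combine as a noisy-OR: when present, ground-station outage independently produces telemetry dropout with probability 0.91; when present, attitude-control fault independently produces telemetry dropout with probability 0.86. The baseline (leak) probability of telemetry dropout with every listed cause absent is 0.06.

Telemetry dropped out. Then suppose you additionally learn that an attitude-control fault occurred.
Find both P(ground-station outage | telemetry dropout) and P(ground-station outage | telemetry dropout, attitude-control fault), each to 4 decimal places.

P(ground-station outage | telemetry dropout) ≈ 0.5007; P(ground-station outage | telemetry dropout, attitude-control fault) ≈ 0.1890

Under noisy-OR, P(telemetry dropout | causes) = 1 − (1−0.06)·∏(1−qᵢ) over the active causes.
By total probability over the 4 (ground-station outage, attitude-control fault) configurations:
  P(telemetry dropout) = 0.06·0.83·0.84 + 0.8684·0.83·0.16 + 0.9154·0.17·0.84 + 0.988156·0.17·0.16
        = 0.041832 + 0.115324 + 0.130719 + 0.026878 = 0.314753
Keeping only the ground-station outage-present terms gives 0.157597, so
  P(ground-station outage | telemetry dropout) = 0.157597 / 0.314753 ≈ 0.5007

Now also conditioning on attitude-control fault=true:
P(telemetry dropout | attitude-control fault) = 0.8684*0.83 + 0.988156*0.17 = 0.720772 + 0.167987 = 0.888759
The ground-station outage-present share is 0.988156*0.17 = 0.167987.
Hence the posterior is 0.167987/0.888759 ≈ 0.1890.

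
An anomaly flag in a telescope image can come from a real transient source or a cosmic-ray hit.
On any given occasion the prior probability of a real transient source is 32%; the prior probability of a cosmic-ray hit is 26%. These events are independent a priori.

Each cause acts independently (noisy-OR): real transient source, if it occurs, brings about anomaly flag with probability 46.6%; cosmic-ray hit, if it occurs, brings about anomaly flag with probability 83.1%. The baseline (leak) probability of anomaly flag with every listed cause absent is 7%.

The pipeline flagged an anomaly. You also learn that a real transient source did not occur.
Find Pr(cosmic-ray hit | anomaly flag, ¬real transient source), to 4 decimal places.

Under noisy-OR, P(anomaly flag | causes) = 1 − (1−0.07)·∏(1−qᵢ) over the active causes.
By total probability over both values of cosmic-ray hit:
  P(anomaly flag | ¬real transient source) = 0.07*0.74 + 0.84283*0.26
        = 0.051800 + 0.219136 = 0.270936
The terms with cosmic-ray hit present sum to 0.219136, so
  P(cosmic-ray hit | anomaly flag, ¬real transient source) = 0.219136 / 0.270936 ≈ 0.8088

Pr(cosmic-ray hit | anomaly flag, ¬real transient source) ≈ 0.8088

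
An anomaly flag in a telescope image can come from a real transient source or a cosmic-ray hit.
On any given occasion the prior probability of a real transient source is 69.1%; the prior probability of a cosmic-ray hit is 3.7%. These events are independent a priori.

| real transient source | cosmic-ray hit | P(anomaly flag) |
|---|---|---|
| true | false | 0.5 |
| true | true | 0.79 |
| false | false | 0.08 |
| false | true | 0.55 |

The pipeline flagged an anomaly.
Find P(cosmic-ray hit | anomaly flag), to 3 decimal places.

Enumerate the 4 (real transient source, cosmic-ray hit) configurations and weight by the priors:
  P(anomaly flag) = 0.08*0.309*0.963 + 0.55*0.309*0.037 + 0.5*0.691*0.963 + 0.79*0.691*0.037
        = 0.023805 + 0.006288 + 0.332716 + 0.020198 = 0.383007
Keeping only the cosmic-ray hit-present terms gives 0.026486, so
  P(cosmic-ray hit | anomaly flag) = 0.026486 / 0.383007 ≈ 0.069

P(cosmic-ray hit | anomaly flag) ≈ 0.069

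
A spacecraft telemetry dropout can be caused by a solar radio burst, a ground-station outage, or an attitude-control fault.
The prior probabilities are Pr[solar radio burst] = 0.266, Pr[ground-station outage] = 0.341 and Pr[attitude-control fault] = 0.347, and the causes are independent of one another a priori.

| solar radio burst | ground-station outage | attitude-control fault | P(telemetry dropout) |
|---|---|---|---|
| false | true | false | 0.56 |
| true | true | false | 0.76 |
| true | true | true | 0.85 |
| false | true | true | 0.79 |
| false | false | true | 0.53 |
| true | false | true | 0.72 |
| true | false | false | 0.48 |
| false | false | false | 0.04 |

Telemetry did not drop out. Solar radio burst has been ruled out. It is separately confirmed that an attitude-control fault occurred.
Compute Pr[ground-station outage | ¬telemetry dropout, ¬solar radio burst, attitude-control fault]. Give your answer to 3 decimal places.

P(¬telemetry dropout | ¬solar radio burst, attitude-control fault) = 0.47*0.659 + 0.21*0.341 = 0.309730 + 0.071610 = 0.381340
The ground-station outage-present share is 0.21*0.341 = 0.071610.
P(ground-station outage | ¬telemetry dropout, ¬solar radio burst, attitude-control fault) = 0.071610 / 0.381340 ≈ 0.188

Pr[ground-station outage | ¬telemetry dropout, ¬solar radio burst, attitude-control fault] ≈ 0.188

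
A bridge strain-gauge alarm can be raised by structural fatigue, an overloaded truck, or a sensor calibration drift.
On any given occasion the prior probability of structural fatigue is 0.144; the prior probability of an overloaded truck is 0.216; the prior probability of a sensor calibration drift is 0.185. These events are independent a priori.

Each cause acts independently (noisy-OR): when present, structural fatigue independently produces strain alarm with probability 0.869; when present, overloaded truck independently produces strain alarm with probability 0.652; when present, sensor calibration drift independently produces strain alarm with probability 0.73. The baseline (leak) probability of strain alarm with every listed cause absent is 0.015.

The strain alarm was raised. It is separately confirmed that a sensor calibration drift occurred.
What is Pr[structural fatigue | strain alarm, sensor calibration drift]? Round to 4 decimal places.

Under noisy-OR, P(strain alarm | causes) = 1 − (1−0.015)·∏(1−qᵢ) over the active causes.
P(strain alarm | sensor calibration drift) = 0.73405×0.856×0.784 + 0.907449×0.856×0.216 + 0.965161×0.144×0.784 + 0.987876×0.144×0.216 = 0.492624 + 0.167784 + 0.108963 + 0.030727 = 0.800098
Of this, 0.139690 comes from 0.108963 + 0.030727 (the structural fatigue=true cases).
So P(structural fatigue | strain alarm, sensor calibration drift) = 0.139690/0.800098 ≈ 0.1746.

Pr[structural fatigue | strain alarm, sensor calibration drift] ≈ 0.1746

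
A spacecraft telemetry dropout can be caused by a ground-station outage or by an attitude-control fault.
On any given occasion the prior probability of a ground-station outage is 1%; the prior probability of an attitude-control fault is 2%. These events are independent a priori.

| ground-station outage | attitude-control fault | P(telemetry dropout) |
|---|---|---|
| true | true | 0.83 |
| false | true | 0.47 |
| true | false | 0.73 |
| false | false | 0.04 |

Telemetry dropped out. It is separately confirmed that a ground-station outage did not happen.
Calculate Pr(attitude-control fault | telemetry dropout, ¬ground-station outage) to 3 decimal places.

Pr(attitude-control fault | telemetry dropout, ¬ground-station outage) ≈ 0.193

Numerator (weight on configurations with attitude-control fault): 0.47·0.02 = 0.009400
Normalizer over all consistent configurations: 0.04·0.98 + 0.47·0.02 = 0.048600
Posterior = 0.009400 / 0.048600 ≈ 0.193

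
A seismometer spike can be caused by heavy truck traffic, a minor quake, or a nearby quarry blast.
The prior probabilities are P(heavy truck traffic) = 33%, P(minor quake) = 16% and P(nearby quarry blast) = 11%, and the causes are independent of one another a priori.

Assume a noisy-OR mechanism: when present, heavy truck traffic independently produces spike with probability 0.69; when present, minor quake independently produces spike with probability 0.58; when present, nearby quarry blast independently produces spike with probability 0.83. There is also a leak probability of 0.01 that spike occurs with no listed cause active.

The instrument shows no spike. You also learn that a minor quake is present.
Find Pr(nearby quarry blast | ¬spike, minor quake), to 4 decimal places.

Under noisy-OR, P(spike | causes) = 1 − (1−0.01)·∏(1−qᵢ) over the active causes.
Weight on nearby quarry blast=true, given the evidence: 0.005210 + 0.000795 = 0.006005
The normalizing constant is 0.4158×0.67×0.89 + 0.070686×0.67×0.11 + 0.128898×0.33×0.89 + 0.021913×0.33×0.11 = 0.291804
P(nearby quarry blast | ¬spike, minor quake) = 0.006005/0.291804 ≈ 0.0206

Pr(nearby quarry blast | ¬spike, minor quake) ≈ 0.0206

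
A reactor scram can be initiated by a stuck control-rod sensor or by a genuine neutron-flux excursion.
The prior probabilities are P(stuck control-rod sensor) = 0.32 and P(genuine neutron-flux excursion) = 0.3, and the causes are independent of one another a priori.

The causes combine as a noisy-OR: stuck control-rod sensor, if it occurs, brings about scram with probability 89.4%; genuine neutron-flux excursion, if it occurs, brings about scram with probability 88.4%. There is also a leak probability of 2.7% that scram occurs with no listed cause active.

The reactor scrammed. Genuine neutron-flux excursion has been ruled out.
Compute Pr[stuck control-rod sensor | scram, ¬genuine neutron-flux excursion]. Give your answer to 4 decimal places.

Pr[stuck control-rod sensor | scram, ¬genuine neutron-flux excursion] ≈ 0.9399

Under noisy-OR, P(scram | causes) = 1 − (1−0.027)·∏(1−qᵢ) over the active causes.
By total probability over both values of stuck control-rod sensor:
  P(scram | ¬genuine neutron-flux excursion) = 0.027×0.68 + 0.896862×0.32
        = 0.018360 + 0.286996 = 0.305356
Keeping only the stuck control-rod sensor-present terms gives 0.286996, so
  P(stuck control-rod sensor | scram, ¬genuine neutron-flux excursion) = 0.286996 / 0.305356 ≈ 0.9399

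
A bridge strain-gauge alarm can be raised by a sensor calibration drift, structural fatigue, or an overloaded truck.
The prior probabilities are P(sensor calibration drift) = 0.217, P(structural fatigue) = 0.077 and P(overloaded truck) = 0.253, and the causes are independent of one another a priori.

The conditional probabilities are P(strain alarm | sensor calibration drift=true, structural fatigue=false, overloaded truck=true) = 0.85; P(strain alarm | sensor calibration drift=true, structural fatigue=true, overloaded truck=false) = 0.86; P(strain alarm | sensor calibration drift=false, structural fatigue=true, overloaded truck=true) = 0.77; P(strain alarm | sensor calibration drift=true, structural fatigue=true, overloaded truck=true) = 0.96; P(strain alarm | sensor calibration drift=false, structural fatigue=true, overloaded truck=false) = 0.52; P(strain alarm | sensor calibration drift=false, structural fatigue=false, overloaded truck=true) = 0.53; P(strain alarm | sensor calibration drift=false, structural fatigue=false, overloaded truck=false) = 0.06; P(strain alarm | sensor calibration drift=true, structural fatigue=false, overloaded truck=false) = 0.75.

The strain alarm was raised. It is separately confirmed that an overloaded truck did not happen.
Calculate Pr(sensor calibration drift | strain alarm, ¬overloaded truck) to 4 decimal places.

For the numerator, keep only sensor calibration drift=true terms: 0.150218 + 0.014370 = 0.164588
Normalizer over all consistent configurations: 0.06×0.783×0.923 + 0.52×0.783×0.077 + 0.75×0.217×0.923 + 0.86×0.217×0.077 = 0.239302
P(sensor calibration drift | strain alarm, ¬overloaded truck) = 0.164588/0.239302 ≈ 0.6878

Pr(sensor calibration drift | strain alarm, ¬overloaded truck) ≈ 0.6878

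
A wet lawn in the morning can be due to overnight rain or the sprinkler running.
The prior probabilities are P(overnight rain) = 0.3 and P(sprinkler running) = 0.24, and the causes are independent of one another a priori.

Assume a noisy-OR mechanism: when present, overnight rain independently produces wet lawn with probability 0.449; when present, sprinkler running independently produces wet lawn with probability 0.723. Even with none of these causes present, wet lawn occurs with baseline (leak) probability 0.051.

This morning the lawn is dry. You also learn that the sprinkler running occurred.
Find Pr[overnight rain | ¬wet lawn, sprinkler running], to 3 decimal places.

Under noisy-OR, P(wet lawn | causes) = 1 − (1−0.051)·∏(1−qᵢ) over the active causes.
For the numerator, keep only overnight rain=true terms: 0.144843·0.3 = 0.043453
Normalizer over all consistent configurations: 0.262873·0.7 + 0.144843·0.3 = 0.227464
P(overnight rain | ¬wet lawn, sprinkler running) = 0.043453/0.227464 ≈ 0.191

Pr[overnight rain | ¬wet lawn, sprinkler running] ≈ 0.191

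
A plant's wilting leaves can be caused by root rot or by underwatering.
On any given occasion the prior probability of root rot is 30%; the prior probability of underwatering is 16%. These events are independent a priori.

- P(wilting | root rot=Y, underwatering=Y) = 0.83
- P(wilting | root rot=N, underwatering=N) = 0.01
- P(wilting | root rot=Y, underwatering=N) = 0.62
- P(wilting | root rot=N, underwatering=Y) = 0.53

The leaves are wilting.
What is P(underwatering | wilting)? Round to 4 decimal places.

P(underwatering | wilting) ≈ 0.3796

Weight on underwatering=true, given the evidence: 0.059360 + 0.039840 = 0.099200
The normalizing constant is 0.01*0.7*0.84 + 0.53*0.7*0.16 + 0.62*0.3*0.84 + 0.83*0.3*0.16 = 0.261320
P(underwatering | wilting) = 0.099200/0.261320 ≈ 0.3796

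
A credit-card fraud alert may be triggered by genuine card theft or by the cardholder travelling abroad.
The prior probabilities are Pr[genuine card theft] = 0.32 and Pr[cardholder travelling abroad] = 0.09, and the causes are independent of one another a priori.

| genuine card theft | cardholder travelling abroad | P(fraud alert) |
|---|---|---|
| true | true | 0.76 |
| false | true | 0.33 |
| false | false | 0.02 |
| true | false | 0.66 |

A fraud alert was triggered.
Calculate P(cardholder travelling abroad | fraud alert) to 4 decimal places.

P(cardholder travelling abroad | fraud alert) ≈ 0.1706

By total probability over the 4 (genuine card theft, cardholder travelling abroad) configurations:
  P(fraud alert) = 0.02×0.68×0.91 + 0.33×0.68×0.09 + 0.66×0.32×0.91 + 0.76×0.32×0.09
        = 0.012376 + 0.020196 + 0.192192 + 0.021888 = 0.246652
The terms with cardholder travelling abroad present sum to 0.042084, so
  P(cardholder travelling abroad | fraud alert) = 0.042084 / 0.246652 ≈ 0.1706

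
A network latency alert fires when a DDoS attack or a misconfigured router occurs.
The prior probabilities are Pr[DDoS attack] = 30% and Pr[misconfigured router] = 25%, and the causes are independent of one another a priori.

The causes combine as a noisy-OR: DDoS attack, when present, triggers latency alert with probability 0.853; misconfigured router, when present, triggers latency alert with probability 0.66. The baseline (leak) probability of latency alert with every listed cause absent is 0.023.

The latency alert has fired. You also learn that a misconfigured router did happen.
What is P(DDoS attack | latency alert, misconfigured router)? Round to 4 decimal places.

P(DDoS attack | latency alert, misconfigured router) ≈ 0.3790

Under noisy-OR, P(latency alert | causes) = 1 − (1−0.023)·∏(1−qᵢ) over the active causes.
Weight on DDoS attack=true, given the evidence: 0.95117×0.3 = 0.285351
Denominator P(latency alert | misconfigured router): 0.66782×0.7 + 0.95117×0.3 = 0.752825
P(DDoS attack | latency alert, misconfigured router) = 0.285351/0.752825 ≈ 0.3790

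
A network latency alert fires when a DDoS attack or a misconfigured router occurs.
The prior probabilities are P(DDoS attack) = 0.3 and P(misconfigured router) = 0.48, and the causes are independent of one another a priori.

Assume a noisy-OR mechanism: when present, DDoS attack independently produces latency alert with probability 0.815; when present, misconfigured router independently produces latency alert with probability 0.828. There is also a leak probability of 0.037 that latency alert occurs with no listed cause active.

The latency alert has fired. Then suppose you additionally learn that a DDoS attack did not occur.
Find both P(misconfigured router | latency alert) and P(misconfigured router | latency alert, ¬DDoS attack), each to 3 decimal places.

Under noisy-OR, P(latency alert | causes) = 1 − (1−0.037)·∏(1−qᵢ) over the active causes.
P(latency alert) = 0.037*0.7*0.52 + 0.834364*0.7*0.48 + 0.821845*0.3*0.52 + 0.969357*0.3*0.48 = 0.013468 + 0.280346 + 0.128208 + 0.139587 = 0.561609
The misconfigured router-present share is 0.280346 + 0.139587 = 0.419933.
Hence the posterior is 0.419933/0.561609 ≈ 0.748.

Now condition on the additional information:
P(latency alert | ¬DDoS attack) = 0.037*0.52 + 0.834364*0.48 = 0.019240 + 0.400495 = 0.419735
The misconfigured router-present share is 0.834364*0.48 = 0.400495.
So P(misconfigured router | latency alert, ¬DDoS attack) = 0.400495/0.419735 ≈ 0.954.

P(misconfigured router | latency alert) ≈ 0.748; P(misconfigured router | latency alert, ¬DDoS attack) ≈ 0.954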